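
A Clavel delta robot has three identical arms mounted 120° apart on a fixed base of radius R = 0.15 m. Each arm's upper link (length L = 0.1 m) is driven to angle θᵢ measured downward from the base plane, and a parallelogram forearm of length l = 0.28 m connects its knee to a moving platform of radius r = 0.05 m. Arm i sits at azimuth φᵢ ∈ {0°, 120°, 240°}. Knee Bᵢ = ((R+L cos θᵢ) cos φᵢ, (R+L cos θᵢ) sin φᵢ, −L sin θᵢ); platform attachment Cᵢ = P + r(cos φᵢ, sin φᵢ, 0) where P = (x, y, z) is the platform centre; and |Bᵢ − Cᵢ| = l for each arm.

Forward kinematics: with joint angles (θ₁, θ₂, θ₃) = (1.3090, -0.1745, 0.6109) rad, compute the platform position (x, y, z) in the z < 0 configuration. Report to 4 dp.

arm 1 at φ=0.0°: (R−r)+L cos θ1 = 0.1259;  centre 1 = (0.1259, 0.0000, -0.0966)
centre 2 = (0.1985·cos120.0°, 0.1985·sin120.0°, 0.0174) = (-0.0992, 0.1719, 0.0174)
centre 3 = (0.1819·cos240.0°, 0.1819·sin240.0°, -0.0574) = (-0.0910, -0.1575, -0.0574)
|centre ₂|²−|centre ₁|² = 0.0145;  |centre ₃|²−|centre ₁|² = 0.0112
linear system: -0.4502x+0.3438y = 0.0145−0.2279z; -0.4337x+-0.3151y = 0.0112−0.0785z
Cramer: x(z) = -0.0290+0.3395z;  y(z) = 0.0043-0.2183z
quadratic in z: (1.1629)z²+(0.0862)z+(-0.0451)=0, √Δ=0.4659 → z ∈ {-0.2374, 0.1633}; z = -0.2374 (taking z<0)
x = -0.1096, y = 0.0561

(-0.1096, 0.0561, -0.2374)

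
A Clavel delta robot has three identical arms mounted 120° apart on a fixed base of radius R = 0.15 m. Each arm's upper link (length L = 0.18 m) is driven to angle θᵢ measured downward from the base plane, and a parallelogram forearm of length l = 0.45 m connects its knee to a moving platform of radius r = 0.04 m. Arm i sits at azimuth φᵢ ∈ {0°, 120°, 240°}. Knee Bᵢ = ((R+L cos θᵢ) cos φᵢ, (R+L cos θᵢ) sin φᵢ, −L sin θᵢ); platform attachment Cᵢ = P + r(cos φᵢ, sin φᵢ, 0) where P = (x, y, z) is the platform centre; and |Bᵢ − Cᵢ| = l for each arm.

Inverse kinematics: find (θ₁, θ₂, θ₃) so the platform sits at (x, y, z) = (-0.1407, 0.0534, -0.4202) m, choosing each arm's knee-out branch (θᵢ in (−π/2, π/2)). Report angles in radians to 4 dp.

rotate P by −φ1: (-0.1407, 0.0534, -0.4202)
  A=0.2507, B=-0.4202, C=(l²−L²−A²−y'²−z²)/(2L)=-0.2005
  √(A²+B²)=0.4893;  θ1 = -1.0329+1.9929 ≈ 0.9601
arm 2 (φ=120.0°): x'=0.1166, y'=0.0951
  A=-0.0066, B=-0.4202, C=(l²−L²−A²−y'²−z²)/(2L)=-0.0432
  √(A²+B²)=0.4203;  θ2 = -1.5865+1.6739 ≈ 0.0874
φ3=240.0° → target in arm frame (0.0241, -0.1485)
  A cos θ + B sin θ = C:  0.0859·cos θ + -0.4202·sin θ = -0.0998
  θ3 = atan2(B,A) + arccos(C/0.4289) = 0.4364

θ₁ = 0.9601, θ₂ = 0.0874, θ₃ = 0.4364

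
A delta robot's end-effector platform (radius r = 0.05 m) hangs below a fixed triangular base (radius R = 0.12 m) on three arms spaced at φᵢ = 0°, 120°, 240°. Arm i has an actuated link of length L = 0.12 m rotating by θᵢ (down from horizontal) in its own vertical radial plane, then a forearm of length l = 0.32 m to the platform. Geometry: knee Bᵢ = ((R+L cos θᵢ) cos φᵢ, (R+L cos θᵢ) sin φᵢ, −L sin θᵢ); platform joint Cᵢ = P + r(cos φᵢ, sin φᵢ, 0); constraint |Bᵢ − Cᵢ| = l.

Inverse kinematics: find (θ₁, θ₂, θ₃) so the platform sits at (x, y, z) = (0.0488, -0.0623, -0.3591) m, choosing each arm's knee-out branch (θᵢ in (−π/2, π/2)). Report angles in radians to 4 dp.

arm 1 (φ=0.0°): x'=0.0488, y'=-0.0623
  A cos θ + B sin θ = C:  0.0212·cos θ + -0.3591·sin θ = -0.1887
  √(A²+B²)=0.3597;  θ1 = -1.5118+2.1229 ≈ 0.6111
rotate P by −φ2: (-0.0784, -0.0111, -0.3591)
  A cos θ + B sin θ = C:  0.1484·cos θ + -0.3591·sin θ = -0.2629
  γ=atan2(-0.3591,0.1484)=-1.1790;  ψ=arccos(-0.6765)=2.3138;  θ2=γ+ψ≈1.1348
arm 3 (φ=240.0°): x'=0.0296, y'=0.0734
  A cos θ + B sin θ = C:  0.0404·cos θ + -0.3591·sin θ = -0.1999
  θ3 = atan2(B,A) + arccos(C/0.3614) = 0.6984

θ₁ = 0.6111, θ₂ = 1.1348, θ₃ = 0.6984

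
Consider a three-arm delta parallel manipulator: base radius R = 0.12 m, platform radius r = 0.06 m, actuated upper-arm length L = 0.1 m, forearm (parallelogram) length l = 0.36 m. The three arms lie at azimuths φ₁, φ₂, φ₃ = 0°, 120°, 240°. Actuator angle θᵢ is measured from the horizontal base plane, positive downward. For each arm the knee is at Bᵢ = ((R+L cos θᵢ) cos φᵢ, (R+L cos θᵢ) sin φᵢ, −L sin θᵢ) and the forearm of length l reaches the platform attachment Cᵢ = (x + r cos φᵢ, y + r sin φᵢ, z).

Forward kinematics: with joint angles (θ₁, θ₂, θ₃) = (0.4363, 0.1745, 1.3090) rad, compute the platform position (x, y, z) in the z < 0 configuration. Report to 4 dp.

arm 1 at φ=0.0°: ρ1 = 0.1506;  S1 = (0.1506, 0.0000, -0.0423)
φ2=120.0°: virtual centre (-0.0792, 0.1372, -0.0174), radius l
arm 3 at φ=240.0°: ρ3 = 0.0859;  S3 = (-0.0429, -0.0744, -0.0966)
eliminate P² terms by subtracting sphere 1 from 2 and 3
[-0.4597 0.2745 0.0498]·P = 0.0009;  [-0.3871 -0.1488 -0.1087]·P = -0.0078
det = 0.1747;  x = 0.0114+-0.1284z,  y = 0.0225+-0.3964z
into |P−S₁|² = l²: 1.1736z² + 0.1024z + -0.1079 = 0;  Δ = 0.5171;  z = -0.3500 or 0.2627 → z<0 root = -0.3500
x = 0.0563, y = 0.1613

(0.0563, 0.1613, -0.3500)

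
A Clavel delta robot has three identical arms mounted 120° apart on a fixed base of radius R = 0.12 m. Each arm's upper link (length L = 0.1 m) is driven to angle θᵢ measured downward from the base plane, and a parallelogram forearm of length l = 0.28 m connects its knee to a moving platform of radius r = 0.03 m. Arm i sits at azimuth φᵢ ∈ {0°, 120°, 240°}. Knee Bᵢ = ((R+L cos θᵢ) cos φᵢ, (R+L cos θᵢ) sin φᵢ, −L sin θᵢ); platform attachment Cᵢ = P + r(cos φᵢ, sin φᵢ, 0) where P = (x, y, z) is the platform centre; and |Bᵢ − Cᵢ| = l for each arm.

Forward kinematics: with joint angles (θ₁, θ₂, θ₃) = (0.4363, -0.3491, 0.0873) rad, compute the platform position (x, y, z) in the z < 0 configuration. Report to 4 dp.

(-0.0439, 0.0263, -0.2075)

φ1=0.0°: virtual centre (0.1806, 0.0000, -0.0423), radius l
arm 2 at φ=120.0°: (R−r)+L cos θ2 = 0.1840;  S2 = (-0.0920, 0.1593, 0.0342)
φ3=240.0°: virtual centre (-0.0948, -0.1642, -0.0087), radius l
subtract pairs → two planes through P
plane₁₂: -0.5452x+0.3186y+0.1529z = 0.0006
Cramer: x(z) = -0.0020+0.2019z;  y(z) = -0.0016-0.1344z
sphere 1 gives Az²+Bz+C=0 with A=1.0588, B=0.0112, C=-0.0433;  B²−4AC=0.1833;  roots -0.2075, 0.1969;  negative root z = -0.2075
x = -0.0439, y = 0.0263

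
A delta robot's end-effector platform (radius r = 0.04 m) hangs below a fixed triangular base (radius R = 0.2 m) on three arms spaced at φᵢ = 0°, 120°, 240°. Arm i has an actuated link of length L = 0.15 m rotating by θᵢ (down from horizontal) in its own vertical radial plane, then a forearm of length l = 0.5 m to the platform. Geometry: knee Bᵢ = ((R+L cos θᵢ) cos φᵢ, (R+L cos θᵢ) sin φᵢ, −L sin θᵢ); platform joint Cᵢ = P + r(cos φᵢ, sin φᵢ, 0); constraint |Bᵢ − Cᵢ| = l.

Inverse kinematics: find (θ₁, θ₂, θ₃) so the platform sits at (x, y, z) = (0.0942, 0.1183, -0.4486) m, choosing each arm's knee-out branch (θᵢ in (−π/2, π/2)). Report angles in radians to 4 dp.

θ₁ = 0.0873, θ₂ = 0.2617, θ₃ = 1.0469

φ1=0.0° → target in arm frame (0.0942, 0.1183)
  A=0.0658, B=-0.4486, C=(l²−L²−A²−y'²−z²)/(2L)=0.0264
  θ1 = atan2(B,A) + arccos(C/0.4534) = 0.0873
φ2=120.0° → target in arm frame (0.0554, -0.1407)
  A=0.1046, B=-0.4486, C=(l²−L²−A²−y'²−z²)/(2L)=-0.0150
  γ=atan2(-0.4486,0.1046)=-1.3416;  ψ=arccos(-0.0326)=1.6034;  θ2=γ+ψ≈0.2617
rotate P by −φ3: (-0.1496, 0.0224, -0.4486)
  e−x'=0.3096;  (l²−L²−(e−x')²−y'²−z²)/2L = -0.2336
  γ=atan2(-0.4486,0.3096)=-0.9668;  ψ=arccos(-0.4285)=2.0136;  θ3=γ+ψ≈1.0469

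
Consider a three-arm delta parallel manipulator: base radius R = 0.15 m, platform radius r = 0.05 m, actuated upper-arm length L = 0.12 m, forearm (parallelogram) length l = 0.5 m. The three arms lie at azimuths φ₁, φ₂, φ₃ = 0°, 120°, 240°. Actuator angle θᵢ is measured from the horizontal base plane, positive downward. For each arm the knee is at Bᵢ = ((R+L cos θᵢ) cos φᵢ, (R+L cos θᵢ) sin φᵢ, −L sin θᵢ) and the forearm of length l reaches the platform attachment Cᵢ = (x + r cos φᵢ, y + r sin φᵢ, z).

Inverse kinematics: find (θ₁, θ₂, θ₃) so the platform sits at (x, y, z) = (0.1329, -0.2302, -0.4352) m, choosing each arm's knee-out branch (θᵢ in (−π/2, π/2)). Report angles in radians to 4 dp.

arm 1 (φ=0.0°): x'=0.1329, y'=-0.2302
  e−x'=-0.0329;  (l²−L²−(e−x')²−y'²−z²)/2L = -0.0328
  θ1 = atan2(B,A) + arccos(C/0.4364) = -0.0002
rotate P by −φ2: (-0.2658, 0.0000, -0.4352)
  A cos θ + B sin θ = C:  0.3658·cos θ + -0.4352·sin θ = -0.3651
  γ=atan2(-0.4352,0.3658)=-0.8718;  ψ=arccos(-0.6421)=2.2681;  θ2=γ+ψ≈1.3963
φ3=240.0° → target in arm frame (0.1329, 0.2302)
  A cos θ + B sin θ = C:  -0.0329·cos θ + -0.4352·sin θ = -0.0328
  γ=atan2(-0.4352,-0.0329)=-1.6463;  ψ=arccos(-0.0752)=1.6460;  θ3=γ+ψ≈-0.0003

θ₁ = -0.0002, θ₂ = 1.3963, θ₃ = -0.0003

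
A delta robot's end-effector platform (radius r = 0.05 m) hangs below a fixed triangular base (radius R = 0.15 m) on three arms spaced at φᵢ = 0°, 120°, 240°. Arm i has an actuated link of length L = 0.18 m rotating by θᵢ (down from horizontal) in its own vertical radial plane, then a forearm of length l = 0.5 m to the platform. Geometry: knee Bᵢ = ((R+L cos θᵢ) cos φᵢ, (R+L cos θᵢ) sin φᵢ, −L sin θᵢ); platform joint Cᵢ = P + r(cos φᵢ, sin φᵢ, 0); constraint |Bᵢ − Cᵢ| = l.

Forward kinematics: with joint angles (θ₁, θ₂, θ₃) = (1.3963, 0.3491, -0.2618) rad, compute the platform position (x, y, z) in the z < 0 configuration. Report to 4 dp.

φ1=0.0°: virtual centre (0.1313, 0.0000, -0.1773), radius l
O2 = (0.2691·cos120.0°, 0.2691·sin120.0°, -0.0616) = (-0.1346, 0.2331, -0.0616)
O3 = (0.2739·cos240.0°, 0.2739·sin240.0°, 0.0466) = (-0.1369, -0.2372, 0.0466)
eliminate P² terms by subtracting sphere 1 from 2 and 3
[-0.5316 0.4662 0.2314]·P = 0.0276;  [-0.5364 -0.4744 0.4477]·P = 0.0285
det = 0.5022;  x = -0.0525+0.6341z,  y = -0.0007+0.2268z
into |P−O₁|² = l²: 1.4536z² + 0.1211z + -0.1848 = 0;  Δ = 1.0892;  z = -0.4007 or 0.3173 → z<0 root = -0.4007
x = -0.3066, y = -0.0916

(-0.3066, -0.0916, -0.4007)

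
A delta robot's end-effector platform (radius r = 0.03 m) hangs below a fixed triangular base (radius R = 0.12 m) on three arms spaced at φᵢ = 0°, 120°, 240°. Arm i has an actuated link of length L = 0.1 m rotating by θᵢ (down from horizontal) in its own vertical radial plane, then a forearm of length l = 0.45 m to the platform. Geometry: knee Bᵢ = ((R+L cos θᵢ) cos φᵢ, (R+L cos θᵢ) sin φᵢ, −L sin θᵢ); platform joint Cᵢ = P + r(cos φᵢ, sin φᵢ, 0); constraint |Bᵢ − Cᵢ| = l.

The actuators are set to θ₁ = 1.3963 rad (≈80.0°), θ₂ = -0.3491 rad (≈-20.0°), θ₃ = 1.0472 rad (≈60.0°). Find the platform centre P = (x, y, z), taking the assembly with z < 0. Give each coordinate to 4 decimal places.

φ1=0.0°: virtual centre (0.1074, 0.0000, -0.0985), radius l
arm 2 at φ=120.0°: e+L cos θ2 = 0.1840;  centre 2 = (-0.0920, 0.1593, 0.0342)
centre 3 = (0.1400·cos240.0°, 0.1400·sin240.0°, -0.0866) = (-0.0700, -0.1212, -0.0866)
|centre ₂|²−|centre ₁|² = 0.0138;  |centre ₃|²−|centre ₁|² = 0.0059
linear system: -0.3987x+0.3186y = 0.0138−0.2654z; -0.3547x+-0.2425y = 0.0059−0.0238z
det = 0.2097;  x = -0.0249+0.3430z,  y = 0.0122+-0.4037z
into |P−centre ₁|² = l²: 1.2806z² + 0.0964z + -0.1752 = 0;  Δ = 0.9066;  z = -0.4094 or 0.3341 → z<0 root = -0.4094
x = -0.1653, y = 0.1774

(-0.1653, 0.1774, -0.4094)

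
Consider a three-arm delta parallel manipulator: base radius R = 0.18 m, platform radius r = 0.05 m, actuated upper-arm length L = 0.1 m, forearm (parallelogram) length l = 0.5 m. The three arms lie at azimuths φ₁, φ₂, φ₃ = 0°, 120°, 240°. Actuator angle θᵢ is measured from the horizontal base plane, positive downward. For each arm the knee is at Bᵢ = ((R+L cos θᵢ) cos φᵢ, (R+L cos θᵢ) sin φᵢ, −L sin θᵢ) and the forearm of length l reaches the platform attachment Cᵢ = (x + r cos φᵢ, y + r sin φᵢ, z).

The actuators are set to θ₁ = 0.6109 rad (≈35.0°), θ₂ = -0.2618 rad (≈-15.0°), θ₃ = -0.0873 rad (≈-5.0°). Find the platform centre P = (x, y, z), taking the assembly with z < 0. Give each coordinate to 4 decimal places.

(-0.1076, 0.0186, -0.4415)

arm 1 at φ=0.0°: (R−r)+L cos θ1 = 0.2119;  centre 1 = (0.2119, 0.0000, -0.0574)
arm 2 at φ=120.0°: (R−r)+L cos θ2 = 0.2266;  centre 2 = (-0.1133, 0.1962, 0.0259)
φ3=240.0°: virtual centre (-0.1148, -0.1989, 0.0087), radius l
subtract pairs → two planes through P
linear system: -0.6504x+0.3925y = 0.0038−0.1665z; -0.6534x+-0.3977y = 0.0046−0.1322z
Cramer: x(z) = -0.0065+0.2292z;  y(z) = -0.0010-0.0443z
sphere 1 gives Az²+Bz+C=0 with A=1.0545, B=0.0147, C=-0.1990;  B²−4AC=0.8397;  roots -0.4415, 0.4275;  negative root z = -0.4415
x = -0.1076, y = 0.0186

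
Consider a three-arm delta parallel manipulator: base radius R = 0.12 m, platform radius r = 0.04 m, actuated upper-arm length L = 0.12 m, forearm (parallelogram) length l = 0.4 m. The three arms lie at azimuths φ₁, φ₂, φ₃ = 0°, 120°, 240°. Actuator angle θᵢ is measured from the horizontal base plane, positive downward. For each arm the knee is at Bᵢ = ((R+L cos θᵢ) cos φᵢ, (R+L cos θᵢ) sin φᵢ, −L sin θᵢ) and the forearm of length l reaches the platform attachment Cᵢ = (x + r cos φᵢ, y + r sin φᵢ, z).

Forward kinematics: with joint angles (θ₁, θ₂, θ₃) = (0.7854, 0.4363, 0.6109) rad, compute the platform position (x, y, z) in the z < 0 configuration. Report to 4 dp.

arm 1 at φ=0.0°: (R−r)+L cos θ1 = 0.1649;  centre 1 = (0.1649, 0.0000, -0.0849)
φ2=120.0°: virtual centre (-0.0944, 0.1635, -0.0507), radius l
centre 3 = (0.1783·cos240.0°, 0.1783·sin240.0°, -0.0688) = (-0.0891, -0.1544, -0.0688)
subtract pairs → two planes through P
linear system: -0.5185x+0.3269y = 0.0038−0.0683z; -0.5080x+-0.3088y = 0.0022−0.0320z
det = 0.3262;  x = -0.0058+0.0968z,  y = 0.0025+-0.0554z
quadratic in z: (1.0124)z²+(0.1364)z+(-0.1237)=0, √Δ=0.7207 → z ∈ {-0.4233, 0.2886}; z = -0.4233 (taking z<0)
x = -0.0467, y = 0.0260

(-0.0467, 0.0260, -0.4233)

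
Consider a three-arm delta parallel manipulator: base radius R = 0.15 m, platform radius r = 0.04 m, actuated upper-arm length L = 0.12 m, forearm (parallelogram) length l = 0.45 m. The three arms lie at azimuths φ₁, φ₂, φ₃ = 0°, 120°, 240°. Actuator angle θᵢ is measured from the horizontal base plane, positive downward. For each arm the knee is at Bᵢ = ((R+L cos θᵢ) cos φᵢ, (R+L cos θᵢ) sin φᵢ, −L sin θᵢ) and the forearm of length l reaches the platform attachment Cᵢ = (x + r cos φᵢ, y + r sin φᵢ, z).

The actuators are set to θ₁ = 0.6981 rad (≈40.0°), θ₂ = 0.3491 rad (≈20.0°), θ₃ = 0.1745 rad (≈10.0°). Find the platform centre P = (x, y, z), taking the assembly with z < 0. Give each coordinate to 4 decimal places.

(-0.0717, -0.0235, -0.4336)

arm 1 at φ=0.0°: ρ1 = 0.2019;  S1 = (0.2019, 0.0000, -0.0771)
φ2=120.0°: virtual centre (-0.1114, 0.1929, -0.0410), radius l
φ3=240.0°: virtual centre (-0.1141, -0.1976, -0.0208), radius l
|S₂|²−|S₁|² = 0.0046;  |S₃|²−|S₁|² = 0.0058
linear system: -0.6266x+0.3858y = 0.0046−0.0722z; -0.6320x+-0.3952y = 0.0058−0.1126z
Cramer: x(z) = -0.0082+0.1464z;  y(z) = -0.0015+0.0507z
into |P−S₁|² = l²: 1.0240z² + 0.0926z + -0.1524 = 0;  Δ = 0.6328;  z = -0.4336 or 0.3432 → z<0 root = -0.4336
x = -0.0717, y = -0.0235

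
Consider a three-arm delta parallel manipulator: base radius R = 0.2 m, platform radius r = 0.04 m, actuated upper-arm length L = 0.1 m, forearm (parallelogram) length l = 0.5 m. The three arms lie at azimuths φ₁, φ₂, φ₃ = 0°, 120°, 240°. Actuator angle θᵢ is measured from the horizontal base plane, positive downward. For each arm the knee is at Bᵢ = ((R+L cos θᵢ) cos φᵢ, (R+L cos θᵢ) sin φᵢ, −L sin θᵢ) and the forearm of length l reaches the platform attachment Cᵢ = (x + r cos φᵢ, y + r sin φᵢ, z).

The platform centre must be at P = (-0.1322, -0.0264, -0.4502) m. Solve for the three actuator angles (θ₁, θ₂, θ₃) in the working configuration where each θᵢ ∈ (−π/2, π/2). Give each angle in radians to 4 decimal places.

θ₁ = 1.0472, θ₂ = 0.1743, θ₃ = -0.0874

φ1=0.0° → target in arm frame (-0.1322, -0.0264)
  A=0.2922, B=-0.4502, C=(l²−L²−A²−y'²−z²)/(2L)=-0.2438
  √(A²+B²)=0.5367;  θ1 = -0.9951+2.0423 ≈ 1.0472
φ2=120.0° → target in arm frame (0.0432, 0.1277)
  e−x'=0.1168;  (l²−L²−(e−x')²−y'²−z²)/2L = 0.0369
  γ=atan2(-0.4502,0.1168)=-1.3170;  ψ=arccos(0.0794)=1.4914;  θ2=γ+ψ≈0.1743
rotate P by −φ3: (0.0890, -0.1013, -0.4502)
  A=0.0710, B=-0.4502, C=(l²−L²−A²−y'²−z²)/(2L)=0.1101
  γ=atan2(-0.4502,0.0710)=-1.4143;  ψ=arccos(0.2415)=1.3269;  θ3=γ+ψ≈-0.0874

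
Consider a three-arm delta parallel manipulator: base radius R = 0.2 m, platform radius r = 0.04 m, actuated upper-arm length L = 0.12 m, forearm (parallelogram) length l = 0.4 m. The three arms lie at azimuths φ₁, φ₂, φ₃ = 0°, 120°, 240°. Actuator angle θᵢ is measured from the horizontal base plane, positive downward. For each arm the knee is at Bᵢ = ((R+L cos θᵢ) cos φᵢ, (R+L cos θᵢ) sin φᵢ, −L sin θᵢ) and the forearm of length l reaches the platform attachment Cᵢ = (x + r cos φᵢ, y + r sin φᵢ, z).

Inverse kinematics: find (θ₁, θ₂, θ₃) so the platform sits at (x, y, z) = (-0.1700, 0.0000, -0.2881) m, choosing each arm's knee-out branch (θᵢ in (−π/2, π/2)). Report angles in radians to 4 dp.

arm 1 (φ=0.0°): x'=-0.1700, y'=0.0000
  A=0.3300, B=-0.2881, C=(l²−L²−A²−y'²−z²)/(2L)=-0.1929
  √(A²+B²)=0.4381;  θ1 = -0.7177+2.0268 ≈ 1.3091
φ2=120.0° → target in arm frame (0.0850, 0.1472)
  A=0.0750, B=-0.2881, C=(l²−L²−A²−y'²−z²)/(2L)=0.1471
  γ=atan2(-0.2881,0.0750)=-1.3161;  ψ=arccos(0.4940)=1.0541;  θ2=γ+ψ≈-0.2621
arm 3 (φ=240.0°): x'=0.0850, y'=-0.1472
  A cos θ + B sin θ = C:  0.0750·cos θ + -0.2881·sin θ = 0.1471
  θ3 = atan2(B,A) + arccos(C/0.2977) = -0.2621

θ₁ = 1.3091, θ₂ = -0.2621, θ₃ = -0.2621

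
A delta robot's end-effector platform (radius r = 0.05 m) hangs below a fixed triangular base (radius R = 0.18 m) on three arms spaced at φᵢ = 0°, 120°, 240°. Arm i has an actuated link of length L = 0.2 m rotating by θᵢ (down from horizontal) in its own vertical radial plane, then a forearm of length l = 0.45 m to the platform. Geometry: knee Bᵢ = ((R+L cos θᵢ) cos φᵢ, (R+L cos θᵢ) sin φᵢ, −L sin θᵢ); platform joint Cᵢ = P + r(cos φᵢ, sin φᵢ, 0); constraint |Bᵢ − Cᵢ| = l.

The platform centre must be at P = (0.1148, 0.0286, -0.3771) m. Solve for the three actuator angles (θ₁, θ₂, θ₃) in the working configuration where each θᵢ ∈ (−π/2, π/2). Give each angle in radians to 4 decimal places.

θ₁ = -0.0876, θ₂ = 0.5236, θ₃ = 0.6982

arm 1 (φ=0.0°): x'=0.1148, y'=0.0286
  e−x'=0.0152;  (l²−L²−(e−x')²−y'²−z²)/2L = 0.0481
  γ=atan2(-0.3771,0.0152)=-1.5305;  ψ=arccos(0.1275)=1.4430;  θ1=γ+ψ≈-0.0876
rotate P by −φ2: (-0.0326, -0.1137, -0.3771)
  A=0.1626, B=-0.3771, C=(l²−L²−A²−y'²−z²)/(2L)=-0.0477
  γ=atan2(-0.3771,0.1626)=-1.1636;  ψ=arccos(-0.1162)=1.6872;  θ2=γ+ψ≈0.5236
φ3=240.0° → target in arm frame (-0.0822, 0.0851)
  A cos θ + B sin θ = C:  0.2122·cos θ + -0.3771·sin θ = -0.0799
  θ3 = atan2(B,A) + arccos(C/0.4327) = 0.6982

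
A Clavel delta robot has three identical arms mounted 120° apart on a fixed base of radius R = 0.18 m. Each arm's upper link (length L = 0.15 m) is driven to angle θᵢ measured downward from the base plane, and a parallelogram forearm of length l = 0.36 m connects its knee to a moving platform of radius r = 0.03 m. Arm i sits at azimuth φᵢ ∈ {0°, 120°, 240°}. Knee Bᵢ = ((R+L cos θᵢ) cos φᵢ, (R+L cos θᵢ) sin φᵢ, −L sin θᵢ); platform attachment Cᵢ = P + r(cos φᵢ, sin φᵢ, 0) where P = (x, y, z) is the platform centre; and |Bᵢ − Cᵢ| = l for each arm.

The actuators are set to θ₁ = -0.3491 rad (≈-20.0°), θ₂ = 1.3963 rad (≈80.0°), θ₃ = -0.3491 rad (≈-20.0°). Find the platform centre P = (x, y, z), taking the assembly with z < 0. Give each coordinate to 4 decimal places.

(0.0898, -0.1555, -0.2035)

φ1=0.0°: virtual centre (0.2910, 0.0000, 0.0513), radius l
φ2=120.0°: virtual centre (-0.0880, 0.1525, -0.1477), radius l
arm 3 at φ=240.0°: (R−r)+L cos θ3 = 0.2910;  S3 = (-0.1455, -0.2520, 0.0513)
subtract pairs → two planes through P
[-0.7579 0.3049 -0.3981]·P = -0.0345;  [-0.8729 -0.5039 0.0000]·P = 0.0000
det = 0.6481;  x = 0.0268+-0.3095z,  y = -0.0464+0.5361z
quadratic in z: (1.3832)z²+(0.0111)z+(-0.0550)=0, √Δ=0.5519 → z ∈ {-0.2035, 0.1955}; z = -0.2035 (taking z<0)
x = 0.0898, y = -0.1555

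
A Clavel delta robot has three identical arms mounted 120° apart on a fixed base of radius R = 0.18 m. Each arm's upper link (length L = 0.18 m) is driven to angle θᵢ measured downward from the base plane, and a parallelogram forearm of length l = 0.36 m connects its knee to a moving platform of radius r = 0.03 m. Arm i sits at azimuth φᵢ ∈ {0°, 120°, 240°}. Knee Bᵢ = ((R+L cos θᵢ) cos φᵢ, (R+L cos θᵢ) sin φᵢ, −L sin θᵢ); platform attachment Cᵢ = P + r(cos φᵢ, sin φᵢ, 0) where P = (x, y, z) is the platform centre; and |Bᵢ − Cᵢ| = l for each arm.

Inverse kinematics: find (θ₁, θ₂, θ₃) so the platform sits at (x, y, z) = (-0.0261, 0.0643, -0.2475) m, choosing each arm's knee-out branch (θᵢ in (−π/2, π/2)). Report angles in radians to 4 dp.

θ₁ = 0.6111, θ₂ = 0.0001, θ₃ = 0.6983

arm 1 (φ=0.0°): x'=-0.0261, y'=0.0643
  A cos θ + B sin θ = C:  0.1761·cos θ + -0.2475·sin θ = 0.0022
  θ1 = atan2(B,A) + arccos(C/0.3038) = 0.6111
φ2=120.0° → target in arm frame (0.0687, -0.0095)
  A=0.0813, B=-0.2475, C=(l²−L²−A²−y'²−z²)/(2L)=0.0812
  √(A²+B²)=0.2605;  θ2 = -1.2535+1.2536 ≈ 0.0001
φ3=240.0° → target in arm frame (-0.0426, -0.0548)
  A=0.1926, B=-0.2475, C=(l²−L²−A²−y'²−z²)/(2L)=-0.0116
  θ3 = atan2(B,A) + arccos(C/0.3136) = 0.6983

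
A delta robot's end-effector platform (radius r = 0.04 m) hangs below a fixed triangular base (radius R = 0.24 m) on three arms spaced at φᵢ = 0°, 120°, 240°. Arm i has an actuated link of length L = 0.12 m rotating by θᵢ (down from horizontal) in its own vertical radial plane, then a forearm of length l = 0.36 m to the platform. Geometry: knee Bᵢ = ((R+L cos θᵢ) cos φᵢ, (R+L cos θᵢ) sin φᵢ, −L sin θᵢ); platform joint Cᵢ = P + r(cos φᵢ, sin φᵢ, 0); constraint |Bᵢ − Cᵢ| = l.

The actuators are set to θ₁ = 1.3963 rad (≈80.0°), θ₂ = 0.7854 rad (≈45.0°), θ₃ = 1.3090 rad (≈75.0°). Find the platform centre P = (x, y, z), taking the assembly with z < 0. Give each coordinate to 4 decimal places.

(-0.0367, 0.0473, -0.3653)

O1 = (0.2208·cos0.0°, 0.2208·sin0.0°, -0.1182) = (0.2208, 0.0000, -0.1182)
φ2=120.0°: virtual centre (-0.1424, 0.2467, -0.0849), radius l
φ3=240.0°: virtual centre (-0.1155, -0.2001, -0.1159), radius l
eliminate P² terms by subtracting sphere 1 from 2 and 3
[-0.7265 0.4934 0.0666]·P = 0.0256;  [-0.6727 -0.4002 0.0045]·P = 0.0041
det = 0.6227;  x = -0.0197+0.0464z,  y = 0.0229+-0.0667z
sphere 1 gives Az²+Bz+C=0 with A=1.0066, B=0.2110, C=-0.0573;  B²−4AC=0.2750;  roots -0.3653, 0.1557;  negative root z = -0.3653
x = -0.0367, y = 0.0473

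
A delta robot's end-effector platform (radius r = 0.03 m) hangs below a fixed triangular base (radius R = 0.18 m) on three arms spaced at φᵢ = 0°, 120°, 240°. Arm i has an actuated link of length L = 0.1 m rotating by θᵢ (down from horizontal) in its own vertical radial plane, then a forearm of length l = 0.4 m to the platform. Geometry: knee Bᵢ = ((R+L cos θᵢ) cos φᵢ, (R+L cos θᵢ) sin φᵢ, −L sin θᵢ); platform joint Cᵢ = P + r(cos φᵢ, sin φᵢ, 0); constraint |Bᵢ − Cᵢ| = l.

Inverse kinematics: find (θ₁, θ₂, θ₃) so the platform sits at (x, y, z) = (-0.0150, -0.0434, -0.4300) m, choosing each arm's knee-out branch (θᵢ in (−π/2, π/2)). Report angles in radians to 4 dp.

θ₁ = 1.1347, θ₂ = 1.2224, θ₃ = 0.7855

arm 1 (φ=0.0°): x'=-0.0150, y'=-0.0434
  A=0.1650, B=-0.4300, C=(l²−L²−A²−y'²−z²)/(2L)=-0.3200
  γ=atan2(-0.4300,0.1650)=-1.2044;  ψ=arccos(-0.6949)=2.3391;  θ1=γ+ψ≈1.1347
rotate P by −φ2: (-0.0301, 0.0347, -0.4300)
  A=0.1801, B=-0.4300, C=(l²−L²−A²−y'²−z²)/(2L)=-0.3427
  γ=atan2(-0.4300,0.1801)=-1.1742;  ψ=arccos(-0.7350)=2.3965;  θ2=γ+ψ≈1.2224
φ3=240.0° → target in arm frame (0.0451, 0.0087)
  e−x'=0.1049;  (l²−L²−(e−x')²−y'²−z²)/2L = -0.2299
  √(A²+B²)=0.4426;  θ3 = -1.3315+2.1170 ≈ 0.7855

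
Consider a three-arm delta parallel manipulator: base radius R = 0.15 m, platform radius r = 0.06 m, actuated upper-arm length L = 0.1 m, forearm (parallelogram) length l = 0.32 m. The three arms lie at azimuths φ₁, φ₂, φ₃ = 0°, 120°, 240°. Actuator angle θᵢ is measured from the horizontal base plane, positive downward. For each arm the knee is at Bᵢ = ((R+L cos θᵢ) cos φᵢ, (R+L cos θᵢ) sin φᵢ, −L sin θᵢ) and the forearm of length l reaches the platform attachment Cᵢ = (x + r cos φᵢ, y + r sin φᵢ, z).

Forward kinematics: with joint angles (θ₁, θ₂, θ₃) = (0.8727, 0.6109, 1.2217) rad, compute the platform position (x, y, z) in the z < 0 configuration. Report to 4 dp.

arm 1 at φ=0.0°: (R−r)+L cos θ1 = 0.1543;  S1 = (0.1543, 0.0000, -0.0766)
arm 2 at φ=120.0°: (R−r)+L cos θ2 = 0.1719;  S2 = (-0.0860, 0.1489, -0.0574)
S3 = (0.1242·cos240.0°, 0.1242·sin240.0°, -0.0940) = (-0.0621, -0.1076, -0.0940)
eliminate P² terms by subtracting sphere 1 from 2 and 3
plane₁₂: -0.4805x+0.2978y+0.0385z = 0.0032
det = 0.2322;  x = 0.0040+-0.0089z,  y = 0.0171+-0.1436z
quadratic in z: (1.0207)z²+(0.1510)z+(-0.0737)=0, √Δ=0.5688 → z ∈ {-0.3526, 0.2047}; z = -0.3526 (taking z<0)
x = 0.0071, y = 0.0677

(0.0071, 0.0677, -0.3526)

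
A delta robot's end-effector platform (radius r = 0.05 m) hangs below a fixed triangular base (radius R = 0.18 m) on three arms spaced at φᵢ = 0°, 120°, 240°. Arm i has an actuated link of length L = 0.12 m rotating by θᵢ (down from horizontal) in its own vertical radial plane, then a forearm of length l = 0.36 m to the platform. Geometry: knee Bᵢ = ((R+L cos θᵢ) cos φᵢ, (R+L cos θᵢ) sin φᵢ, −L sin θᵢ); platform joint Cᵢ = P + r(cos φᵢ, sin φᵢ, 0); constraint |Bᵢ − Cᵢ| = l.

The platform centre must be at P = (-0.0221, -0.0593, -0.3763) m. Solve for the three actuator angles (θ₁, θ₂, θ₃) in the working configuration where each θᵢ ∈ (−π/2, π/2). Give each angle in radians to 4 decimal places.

arm 1 (φ=0.0°): x'=-0.0221, y'=-0.0593
  e−x'=0.1521;  (l²−L²−(e−x')²−y'²−z²)/2L = -0.2211
  √(A²+B²)=0.4059;  θ1 = -1.1867+2.1467 ≈ 0.9601
φ2=120.0° → target in arm frame (-0.0403, 0.0488)
  e−x'=0.1703;  (l²−L²−(e−x')²−y'²−z²)/2L = -0.2408
  γ=atan2(-0.3763,0.1703)=-1.1458;  ψ=arccos(-0.5829)=2.1931;  θ2=γ+ψ≈1.0473
rotate P by −φ3: (0.0624, 0.0105, -0.3763)
  e−x'=0.0676;  (l²−L²−(e−x')²−y'²−z²)/2L = -0.1295
  θ3 = atan2(B,A) + arccos(C/0.3823) = 0.5233

θ₁ = 0.9601, θ₂ = 1.0473, θ₃ = 0.5233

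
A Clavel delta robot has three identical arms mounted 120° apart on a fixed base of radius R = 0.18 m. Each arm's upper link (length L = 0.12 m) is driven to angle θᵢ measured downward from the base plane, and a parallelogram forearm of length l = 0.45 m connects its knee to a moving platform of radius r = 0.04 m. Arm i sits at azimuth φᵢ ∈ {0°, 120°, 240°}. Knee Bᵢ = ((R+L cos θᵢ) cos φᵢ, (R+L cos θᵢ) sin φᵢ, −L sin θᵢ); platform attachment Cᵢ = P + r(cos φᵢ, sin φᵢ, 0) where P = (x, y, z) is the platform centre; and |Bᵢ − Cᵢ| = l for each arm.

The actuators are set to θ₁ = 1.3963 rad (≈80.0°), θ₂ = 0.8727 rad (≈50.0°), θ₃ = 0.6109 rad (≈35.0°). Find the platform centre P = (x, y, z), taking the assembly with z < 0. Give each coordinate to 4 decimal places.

(-0.0995, -0.0332, -0.4837)

arm 1 at φ=0.0°: (R−r)+L cos θ1 = 0.1608;  S1 = (0.1608, 0.0000, -0.1182)
S2 = (0.2171·cos120.0°, 0.2171·sin120.0°, -0.0919) = (-0.1086, 0.1880, -0.0919)
S3 = (0.2383·cos240.0°, 0.2383·sin240.0°, -0.0688) = (-0.1191, -0.2064, -0.0688)
subtract pairs → two planes through P
[-0.5388 0.3761 0.0525]·P = 0.0158;  [-0.5600 -0.4127 0.0987]·P = 0.0217
det = 0.4330;  x = -0.0339+0.1358z,  y = -0.0066+0.0549z
quadratic in z: (1.0214)z²+(0.1828)z+(-0.1506)=0, √Δ=0.8054 → z ∈ {-0.4837, 0.3048}; z = -0.4837 (taking z<0)
x = -0.0995, y = -0.0332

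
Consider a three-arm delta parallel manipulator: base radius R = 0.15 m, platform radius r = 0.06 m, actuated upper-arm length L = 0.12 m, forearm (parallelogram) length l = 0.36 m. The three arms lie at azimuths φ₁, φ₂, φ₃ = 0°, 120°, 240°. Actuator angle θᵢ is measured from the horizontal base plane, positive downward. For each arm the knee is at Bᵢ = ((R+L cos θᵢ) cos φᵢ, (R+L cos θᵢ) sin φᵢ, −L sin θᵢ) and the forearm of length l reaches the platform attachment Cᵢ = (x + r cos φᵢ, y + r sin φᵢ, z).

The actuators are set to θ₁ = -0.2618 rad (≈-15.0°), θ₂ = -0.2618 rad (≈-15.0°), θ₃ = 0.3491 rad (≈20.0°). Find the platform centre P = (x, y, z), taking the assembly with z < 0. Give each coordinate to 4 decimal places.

S1 = (0.2059·cos0.0°, 0.2059·sin0.0°, 0.0311) = (0.2059, 0.0000, 0.0311)
φ2=120.0°: virtual centre (-0.1030, 0.1783, 0.0311), radius l
arm 3 at φ=240.0°: ρ3 = 0.2028;  S3 = (-0.1014, -0.1756, -0.0410)
eliminate P² terms by subtracting sphere 1 from 2 and 3
[-0.6177 0.3566 0.0000]·P = 0.0000;  [-0.6146 -0.3512 -0.1442]·P = -0.0006
det = 0.4361;  x = 0.0005+-0.1179z,  y = 0.0008+-0.2043z
sphere 1 gives Az²+Bz+C=0 with A=1.0556, B=-0.0140, C=-0.0864;  B²−4AC=0.3651;  roots -0.2796, 0.2928;  negative root z = -0.2796
x = 0.0334, y = 0.0579

(0.0334, 0.0579, -0.2796)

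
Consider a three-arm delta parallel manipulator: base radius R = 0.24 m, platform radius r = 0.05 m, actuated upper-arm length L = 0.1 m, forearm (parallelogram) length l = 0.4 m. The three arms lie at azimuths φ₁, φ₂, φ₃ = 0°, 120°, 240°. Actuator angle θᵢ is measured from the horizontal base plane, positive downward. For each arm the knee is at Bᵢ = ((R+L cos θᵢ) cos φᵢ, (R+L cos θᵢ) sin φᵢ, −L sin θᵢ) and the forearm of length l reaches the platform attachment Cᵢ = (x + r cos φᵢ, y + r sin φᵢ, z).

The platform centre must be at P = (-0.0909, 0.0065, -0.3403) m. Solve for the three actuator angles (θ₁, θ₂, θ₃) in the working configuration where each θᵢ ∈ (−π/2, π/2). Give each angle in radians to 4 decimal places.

rotate P by −φ1: (-0.0909, 0.0065, -0.3403)
  A cos θ + B sin θ = C:  0.2809·cos θ + -0.3403·sin θ = -0.2238
  γ=atan2(-0.3403,0.2809)=-0.8807;  ψ=arccos(-0.5071)=2.1026;  θ1=γ+ψ≈1.2219
φ2=120.0° → target in arm frame (0.0511, 0.0755)
  e−x'=0.1389;  (l²−L²−(e−x')²−y'²−z²)/2L = 0.0460
  γ=atan2(-0.3403,0.1389)=-1.1832;  ψ=arccos(0.1252)=1.4453;  θ2=γ+ψ≈0.2621
rotate P by −φ3: (0.0398, -0.0820, -0.3403)
  A cos θ + B sin θ = C:  0.1502·cos θ + -0.3403·sin θ = 0.0246
  √(A²+B²)=0.3720;  θ3 = -1.1552+1.5046 ≈ 0.3494

θ₁ = 1.2219, θ₂ = 0.2621, θ₃ = 0.3494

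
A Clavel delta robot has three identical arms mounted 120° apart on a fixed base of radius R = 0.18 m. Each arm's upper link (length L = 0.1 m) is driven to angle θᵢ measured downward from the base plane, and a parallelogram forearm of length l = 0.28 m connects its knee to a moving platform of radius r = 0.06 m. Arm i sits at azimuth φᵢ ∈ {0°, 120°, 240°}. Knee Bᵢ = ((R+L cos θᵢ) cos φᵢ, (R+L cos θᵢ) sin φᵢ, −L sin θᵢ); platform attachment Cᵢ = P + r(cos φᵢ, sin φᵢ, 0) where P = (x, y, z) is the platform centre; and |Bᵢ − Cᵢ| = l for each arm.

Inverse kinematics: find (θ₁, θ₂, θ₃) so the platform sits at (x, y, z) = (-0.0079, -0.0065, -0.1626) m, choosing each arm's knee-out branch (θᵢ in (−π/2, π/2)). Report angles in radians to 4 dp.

θ₁ = 0.0006, θ₂ = -0.0865, θ₃ = -0.2621

rotate P by −φ1: (-0.0079, -0.0065, -0.1626)
  A cos θ + B sin θ = C:  0.1279·cos θ + -0.1626·sin θ = 0.1278
  γ=atan2(-0.1626,0.1279)=-0.9043;  ψ=arccos(0.6178)=0.9049;  θ1=γ+ψ≈0.0006
φ2=120.0° → target in arm frame (-0.0017, 0.0101)
  A=0.1217, B=-0.1626, C=(l²−L²−A²−y'²−z²)/(2L)=0.1353
  γ=atan2(-0.1626,0.1217)=-0.9284;  ψ=arccos(0.6661)=0.8419;  θ2=γ+ψ≈-0.0865
φ3=240.0° → target in arm frame (0.0096, -0.0036)
  e−x'=0.1104;  (l²−L²−(e−x')²−y'²−z²)/2L = 0.1488
  θ3 = atan2(B,A) + arccos(C/0.1965) = -0.2621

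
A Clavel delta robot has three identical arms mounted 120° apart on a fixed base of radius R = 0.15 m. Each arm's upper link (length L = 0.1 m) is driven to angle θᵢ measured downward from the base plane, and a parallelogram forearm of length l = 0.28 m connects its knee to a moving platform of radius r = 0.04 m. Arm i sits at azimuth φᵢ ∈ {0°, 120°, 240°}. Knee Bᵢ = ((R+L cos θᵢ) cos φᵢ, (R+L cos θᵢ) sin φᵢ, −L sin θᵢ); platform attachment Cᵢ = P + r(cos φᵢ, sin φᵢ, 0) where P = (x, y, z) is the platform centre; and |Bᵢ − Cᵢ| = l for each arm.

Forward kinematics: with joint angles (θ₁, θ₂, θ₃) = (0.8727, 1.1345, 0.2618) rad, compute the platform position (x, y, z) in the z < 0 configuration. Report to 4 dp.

(-0.0143, -0.0742, -0.2698)

S1 = (0.1743·cos0.0°, 0.1743·sin0.0°, -0.0766) = (0.1743, 0.0000, -0.0766)
S2 = (0.1523·cos120.0°, 0.1523·sin120.0°, -0.0906) = (-0.0761, 0.1319, -0.0906)
S3 = (0.2066·cos240.0°, 0.2066·sin240.0°, -0.0259) = (-0.1033, -0.1789, -0.0259)
|S₂|²−|S₁|² = -0.0048;  |S₃|²−|S₁|² = 0.0071
linear system: -0.5008x+0.2637y = -0.0048−-0.0281z; -0.5551x+-0.3578y = 0.0071−0.1014z
Cramer: x(z) = -0.0004+0.0513z;  y(z) = -0.0192+0.2039z
quadratic in z: (1.0442)z²+(0.1274)z+(-0.0416)=0, √Δ=0.4361 → z ∈ {-0.2698, 0.1478}; z = -0.2698 (taking z<0)
x = -0.0143, y = -0.0742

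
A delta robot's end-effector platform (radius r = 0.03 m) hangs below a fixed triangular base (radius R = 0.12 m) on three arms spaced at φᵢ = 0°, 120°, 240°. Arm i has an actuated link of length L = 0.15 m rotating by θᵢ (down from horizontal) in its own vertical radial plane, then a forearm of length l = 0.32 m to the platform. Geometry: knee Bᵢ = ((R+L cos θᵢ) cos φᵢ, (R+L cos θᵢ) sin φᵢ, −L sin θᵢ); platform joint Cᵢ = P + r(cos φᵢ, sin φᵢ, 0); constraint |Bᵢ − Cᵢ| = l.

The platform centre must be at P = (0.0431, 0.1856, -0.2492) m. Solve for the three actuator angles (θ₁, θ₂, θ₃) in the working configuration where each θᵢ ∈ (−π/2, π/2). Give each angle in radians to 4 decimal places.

θ₁ = 0.4364, θ₂ = -0.1745, θ₃ = 1.3960

φ1=0.0° → target in arm frame (0.0431, 0.1856)
  A cos θ + B sin θ = C:  0.0469·cos θ + -0.2492·sin θ = -0.0628
  θ1 = atan2(B,A) + arccos(C/0.2536) = 0.4364
arm 2 (φ=120.0°): x'=0.1392, y'=-0.1301
  A cos θ + B sin θ = C:  -0.0492·cos θ + -0.2492·sin θ = -0.0052
  θ2 = atan2(B,A) + arccos(C/0.2540) = -0.1745
φ3=240.0° → target in arm frame (-0.1823, -0.0555)
  A=0.2723, B=-0.2492, C=(l²−L²−A²−y'²−z²)/(2L)=-0.1981
  θ3 = atan2(B,A) + arccos(C/0.3691) = 1.3960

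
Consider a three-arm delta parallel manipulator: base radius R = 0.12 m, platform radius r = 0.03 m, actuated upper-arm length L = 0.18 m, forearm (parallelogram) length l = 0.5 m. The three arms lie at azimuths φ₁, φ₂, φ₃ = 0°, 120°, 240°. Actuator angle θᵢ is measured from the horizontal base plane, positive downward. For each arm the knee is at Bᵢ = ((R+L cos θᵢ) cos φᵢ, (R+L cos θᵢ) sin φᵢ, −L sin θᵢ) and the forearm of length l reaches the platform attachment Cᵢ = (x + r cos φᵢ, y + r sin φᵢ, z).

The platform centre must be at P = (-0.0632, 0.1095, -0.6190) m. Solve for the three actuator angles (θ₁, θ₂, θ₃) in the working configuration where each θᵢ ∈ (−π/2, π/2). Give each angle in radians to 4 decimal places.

θ₁ = 1.3094, θ₂ = 0.7857, θ₃ = 1.3095

arm 1 (φ=0.0°): x'=-0.0632, y'=0.1095
  A cos θ + B sin θ = C:  0.1532·cos θ + -0.6190·sin θ = -0.5584
  θ1 = atan2(B,A) + arccos(C/0.6377) = 1.3094
φ2=120.0° → target in arm frame (0.1264, 0.0000)
  A cos θ + B sin θ = C:  -0.0364·cos θ + -0.6190·sin θ = -0.4636
  √(A²+B²)=0.6201;  θ2 = -1.6296+2.4153 ≈ 0.7857
φ3=240.0° → target in arm frame (-0.0632, -0.1095)
  e−x'=0.1532;  (l²−L²−(e−x')²−y'²−z²)/2L = -0.5584
  γ=atan2(-0.6190,0.1532)=-1.3281;  ψ=arccos(-0.8757)=2.6376;  θ3=γ+ψ≈1.3095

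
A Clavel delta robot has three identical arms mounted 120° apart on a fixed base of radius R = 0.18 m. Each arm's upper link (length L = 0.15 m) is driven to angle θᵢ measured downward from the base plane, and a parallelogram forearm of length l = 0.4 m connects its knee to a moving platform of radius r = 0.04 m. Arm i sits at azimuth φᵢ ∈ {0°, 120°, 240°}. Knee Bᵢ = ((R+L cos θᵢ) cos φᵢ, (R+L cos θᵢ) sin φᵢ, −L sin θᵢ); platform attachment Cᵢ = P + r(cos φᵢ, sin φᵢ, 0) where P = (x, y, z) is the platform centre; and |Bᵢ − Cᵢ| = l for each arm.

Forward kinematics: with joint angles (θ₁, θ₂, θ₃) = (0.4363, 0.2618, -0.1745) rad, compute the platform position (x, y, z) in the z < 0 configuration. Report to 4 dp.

(-0.0441, -0.0399, -0.2999)

φ1=0.0°: virtual centre (0.2759, 0.0000, -0.0634), radius l
S2 = (0.2849·cos120.0°, 0.2849·sin120.0°, -0.0388) = (-0.1424, 0.2467, -0.0388)
arm 3 at φ=240.0°: ρ3 = 0.2877;  S3 = (-0.1439, -0.2492, 0.0260)
subtract pairs → two planes through P
linear system: -0.8368x+0.4934y = 0.0025−0.0491z; -0.8396x+-0.4983y = 0.0033−0.1789z
Cramer: x(z) = -0.0035+0.1356z;  y(z) = -0.0008+0.1304z
sphere 1 gives Az²+Bz+C=0 with A=1.0354, B=0.0508, C=-0.0779;  B²−4AC=0.3253;  roots -0.2999, 0.2509;  negative root z = -0.2999
x = -0.0441, y = -0.0399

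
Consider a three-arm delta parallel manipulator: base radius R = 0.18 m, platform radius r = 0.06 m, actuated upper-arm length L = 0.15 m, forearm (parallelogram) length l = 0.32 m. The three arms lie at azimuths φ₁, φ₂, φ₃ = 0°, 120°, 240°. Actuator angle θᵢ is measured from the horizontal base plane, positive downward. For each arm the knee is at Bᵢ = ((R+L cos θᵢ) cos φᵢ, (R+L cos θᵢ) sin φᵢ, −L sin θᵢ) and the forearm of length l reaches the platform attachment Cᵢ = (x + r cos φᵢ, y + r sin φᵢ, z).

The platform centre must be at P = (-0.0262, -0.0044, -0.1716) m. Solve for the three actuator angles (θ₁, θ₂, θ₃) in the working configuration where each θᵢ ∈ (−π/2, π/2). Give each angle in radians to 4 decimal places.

φ1=0.0° → target in arm frame (-0.0262, -0.0044)
  A cos θ + B sin θ = C:  0.1462·cos θ + -0.1716·sin θ = 0.0969
  θ1 = atan2(B,A) + arccos(C/0.2254) = 0.2615
rotate P by −φ2: (0.0093, 0.0249, -0.1716)
  A=0.1107, B=-0.1716, C=(l²−L²−A²−y'²−z²)/(2L)=0.1253
  √(A²+B²)=0.2042;  θ2 = -0.9978+0.9105 ≈ -0.0873
rotate P by −φ3: (0.0169, -0.0205, -0.1716)
  A cos θ + B sin θ = C:  0.1031·cos θ + -0.1716·sin θ = 0.1314
  γ=atan2(-0.1716,0.1031)=-1.0298;  ψ=arccos(0.6562)=0.8551;  θ3=γ+ψ≈-0.1747

θ₁ = 0.2615, θ₂ = -0.0873, θ₃ = -0.1747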